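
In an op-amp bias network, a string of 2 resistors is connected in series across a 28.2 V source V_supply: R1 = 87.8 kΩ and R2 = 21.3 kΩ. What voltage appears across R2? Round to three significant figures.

Total series resistance ΣR = 87.8 + 21.3 = 109.1 kΩ.
By the voltage-divider rule, V = 28.2 × 21.30/109.1 = 5.506 V.

V ≈ 5.51 V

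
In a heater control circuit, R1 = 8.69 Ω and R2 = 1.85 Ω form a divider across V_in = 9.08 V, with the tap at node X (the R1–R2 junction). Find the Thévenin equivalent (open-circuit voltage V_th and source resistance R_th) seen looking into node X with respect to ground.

V_th ≈ 1.59 V, R_th ≈ 1.53 Ω

V_th is the unloaded tap voltage: V_in · R2/(R1+R2) = 9.08 × 0.1755 = 1.594 V.
Looking into X with the source shorted: R_th = R1·R2/(R1+R2) = 8.690 × 1.85/10.54 = 1.525 Ω.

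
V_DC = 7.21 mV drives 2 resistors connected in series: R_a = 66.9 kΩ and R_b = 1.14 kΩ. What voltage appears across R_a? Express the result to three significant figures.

V ≈ 7.09 mV

ΣR = 66.9 + 1.14 = 68.04 kΩ.
V = V_DC · R/ΣR = 7.21 × 0.9832 = 7.089 mV.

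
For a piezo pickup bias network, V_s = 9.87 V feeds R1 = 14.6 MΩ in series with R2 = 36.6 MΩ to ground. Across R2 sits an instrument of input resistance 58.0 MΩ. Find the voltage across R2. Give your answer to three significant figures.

First combine the lower leg with the load: R2 ‖ R_L = 22.44 MΩ.
Voltage divider with the loaded lower leg: V_out = 9.87 × 22.44/(14.6 + 22.44) = 9.87 × 0.6058 = 5.980 V.

V_out ≈ 5.98 V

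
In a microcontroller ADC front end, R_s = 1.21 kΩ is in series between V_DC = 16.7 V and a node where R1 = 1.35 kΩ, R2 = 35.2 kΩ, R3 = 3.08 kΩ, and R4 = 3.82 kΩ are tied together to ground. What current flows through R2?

Parallel bank: R_p = 1/(1/1.35 + 1/35.2 + 1/3.08 + 1/3.82) = 0.7377 kΩ.
V_A by voltage divider: V_A = 16.7 × 0.7377/(1.21 + 0.7377) = 6.325 V.
I(R2) = V_A / R2 = 6.325/35.2 = 0.1797 mA.
(Equivalently: I_total = 8.574 mA, then current-divider fraction G_k/ΣG = 0.02096.)

I ≈ 0.180 mA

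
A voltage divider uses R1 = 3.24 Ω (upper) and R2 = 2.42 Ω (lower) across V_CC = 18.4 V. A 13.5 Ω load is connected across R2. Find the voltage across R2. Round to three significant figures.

R2 ‖ R_L = (2.42 × 13.5)/(2.42 + 13.5) = 2.052 Ω.
Voltage divider with the loaded lower leg: V_out = 18.4 × 2.052/(3.24 + 2.052) = 18.4 × 0.3878 = 7.135 V.
(Unloaded it would be 7.87 V; the load pulls it down.)

V_out ≈ 7.13 V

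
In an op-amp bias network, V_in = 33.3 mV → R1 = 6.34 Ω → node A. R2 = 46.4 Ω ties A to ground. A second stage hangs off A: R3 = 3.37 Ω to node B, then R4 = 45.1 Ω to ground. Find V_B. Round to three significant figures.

Looking into the second stage from A: R3 + R4 = 48.47 Ω appears in parallel with R2.
R2 ‖ (R3+R4) = 23.71 Ω.
V_A = 33.3 × 23.71/(6.34 + 23.71) = 26.27 mV.
Then the unloaded second divider: V_B = V_A × R4/(R3+R4) = 26.27 × 0.9305 = 24.45 mV.

V_B ≈ 24.4 mV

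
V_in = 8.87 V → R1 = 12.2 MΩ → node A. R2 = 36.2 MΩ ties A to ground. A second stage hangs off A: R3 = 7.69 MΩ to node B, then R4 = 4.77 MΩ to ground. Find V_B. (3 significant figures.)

Looking into the second stage from A: R3 + R4 = 12.46 MΩ appears in parallel with R2.
Effective lower resistance at A: R2 ‖ 12.46 = 9.269 MΩ.
First divider: V_A = V_in · 9.269/(12.2 + 9.269) = 3.830 V.
Then the unloaded second divider: V_B = V_A × R4/(R3+R4) = 3.830 × 0.3828 = 1.466 V.

V_B ≈ 1.47 V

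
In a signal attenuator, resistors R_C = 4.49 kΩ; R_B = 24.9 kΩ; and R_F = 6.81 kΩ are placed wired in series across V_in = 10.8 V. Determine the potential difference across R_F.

Series total: ΣR = 4.49 + 24.9 + 6.81 = 36.20 kΩ.
By the voltage-divider rule, V = 10.8 × 6.810/36.20 = 2.032 V.

V ≈ 2.03 V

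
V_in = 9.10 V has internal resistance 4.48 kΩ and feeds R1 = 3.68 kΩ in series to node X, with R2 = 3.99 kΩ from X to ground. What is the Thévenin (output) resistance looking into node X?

R1' = 4.48 + 3.68 = 8.160 kΩ (source resistance + R1).
Zeroing V_in shorts the top of R1' to ground, so R_th = R1' ‖ R2 = 2.680 kΩ.

R_th ≈ 2.68 kΩ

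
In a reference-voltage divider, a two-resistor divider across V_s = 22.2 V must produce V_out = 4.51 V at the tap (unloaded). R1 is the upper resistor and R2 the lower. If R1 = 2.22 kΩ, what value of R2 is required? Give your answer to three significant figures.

R2 ≈ 0.566 kΩ

V_out/V_s = R2/(R1+R2) = 0.2032.
So R2 = R1 · V_out/(V_s − V_out) = 2.22 × 4.51/(22.2 − 4.51) = 2.22 × 0.2549 = 0.5660 kΩ.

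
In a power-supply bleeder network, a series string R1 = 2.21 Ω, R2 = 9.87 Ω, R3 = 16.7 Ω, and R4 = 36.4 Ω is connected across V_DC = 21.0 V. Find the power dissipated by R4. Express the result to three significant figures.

P ≈ 3.78 W

ΣR = 65.18 Ω → I = 21.0/65.18 = 0.3222 A.
P(R4) = I²·R4 = (0.3222)² × 36.4 = 3.778 W.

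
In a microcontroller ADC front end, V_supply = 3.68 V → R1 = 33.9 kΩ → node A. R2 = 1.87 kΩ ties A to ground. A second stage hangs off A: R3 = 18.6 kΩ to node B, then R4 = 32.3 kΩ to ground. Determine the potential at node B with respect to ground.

Looking into the second stage from A: R3 + R4 = 50.90 kΩ appears in parallel with R2.
Effective lower resistance at A: R2 ‖ 50.90 = 1.804 kΩ.
So V_A = 3.68 × 0.05052 = 0.1859 V.
Stage 2 is unloaded, so V_B = V_A · R4/(R3+R4) = 0.1859 × 32.3/50.90 = 0.1180 V.

V_B ≈ 0.118 V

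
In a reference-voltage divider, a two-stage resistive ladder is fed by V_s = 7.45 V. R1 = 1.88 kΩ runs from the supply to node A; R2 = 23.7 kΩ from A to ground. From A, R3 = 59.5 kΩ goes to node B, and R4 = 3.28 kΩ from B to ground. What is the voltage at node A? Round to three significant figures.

V_A ≈ 6.72 V

Node A sees R2 in parallel with the series input of stage 2, R3 + R4 = 62.78 kΩ.
R2 ‖ (R3+R4) = 17.20 kΩ.
So V_A = 7.45 × 0.9015 = 6.716 V.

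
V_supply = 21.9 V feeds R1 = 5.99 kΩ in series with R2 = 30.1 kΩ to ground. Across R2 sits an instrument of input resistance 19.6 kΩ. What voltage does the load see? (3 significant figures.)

The load sits in parallel with R2, giving an effective lower resistance R2' = R2·R_L/(R2+R_L) = 11.87 kΩ.
Then V_out = V_supply · R2'/(R1 + R2') = 21.9 × 11.87/17.86 = 14.56 V.

V_out ≈ 14.6 V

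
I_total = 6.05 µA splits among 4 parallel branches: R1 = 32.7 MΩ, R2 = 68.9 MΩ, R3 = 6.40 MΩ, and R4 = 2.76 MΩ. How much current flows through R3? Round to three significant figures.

I ≈ 1.68 µA

Total conductance ΣG = 1/32.7 + 1/68.9 + 1/6.40 + 1/2.76 = 0.5637 (units of 1/MΩ).
Current divider: I(R3) = I_total · G_k/ΣG = 6.05 × (0.1562/0.5637) = 6.05 × 0.2772 = 1.677 µA.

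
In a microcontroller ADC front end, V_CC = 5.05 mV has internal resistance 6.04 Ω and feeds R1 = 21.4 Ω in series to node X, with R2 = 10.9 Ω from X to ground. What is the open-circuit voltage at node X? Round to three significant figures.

R1' = 6.04 + 21.4 = 27.44 Ω (source resistance + R1).
With X open, the divider is unloaded: V_th = 5.05 × 10.9/38.34 = 1.436 mV.

V_th ≈ 1.44 mV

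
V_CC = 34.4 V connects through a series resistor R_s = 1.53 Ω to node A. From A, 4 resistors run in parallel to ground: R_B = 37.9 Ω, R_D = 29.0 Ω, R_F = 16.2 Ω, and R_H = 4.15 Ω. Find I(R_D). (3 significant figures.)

Parallel bank: R_p = 1/(1/37.9 + 1/29.0 + 1/16.2 + 1/4.15) = 2.751 Ω.
V_A by voltage divider: V_A = 34.4 × 2.751/(1.53 + 2.751) = 22.10 V.
I(R_D) = V_A / R_D = 22.10/29.0 = 0.7622 A.
(Equivalently: I_total = 8.036 A, then current-divider fraction G_k/ΣG = 0.09485.)

I ≈ 0.762 A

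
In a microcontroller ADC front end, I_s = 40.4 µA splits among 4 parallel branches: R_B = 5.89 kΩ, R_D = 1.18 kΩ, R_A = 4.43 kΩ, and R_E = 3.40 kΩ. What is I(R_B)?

I ≈ 4.46 µA

Conductances: ΣG = 1/5.89 + 1/1.18 + 1/4.43 + 1/3.40 = 1.537 (1/kΩ).
Current divider: I(R_B) = I_s · G_k/ΣG = 40.4 × (0.1698/1.537) = 40.4 × 0.1105 = 4.462 µA.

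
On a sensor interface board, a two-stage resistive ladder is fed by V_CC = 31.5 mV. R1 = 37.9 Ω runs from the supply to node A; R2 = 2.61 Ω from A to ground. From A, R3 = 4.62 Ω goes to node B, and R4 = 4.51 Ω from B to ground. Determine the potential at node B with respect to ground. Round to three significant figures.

The second stage (R3 + R4 = 9.130 Ω) loads node A in parallel with R2.
R2 ‖ (R3+R4) = 2.030 Ω.
First divider: V_A = V_CC · 2.030/(37.9 + 2.030) = 1.601 mV.
Stage 2 is unloaded, so V_B = V_A · R4/(R3+R4) = 1.601 × 4.51/9.130 = 0.7910 mV.

V_B ≈ 0.791 mV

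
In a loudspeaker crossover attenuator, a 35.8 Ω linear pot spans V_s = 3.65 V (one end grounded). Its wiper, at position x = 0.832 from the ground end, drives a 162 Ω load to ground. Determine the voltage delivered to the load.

V_out ≈ 2.95 V

Lower segment x·R_p = 29.79 Ω; upper segment (1−x)·R_p = 6.014 Ω.
(x·R_p) ‖ R_L = 25.16 Ω.
Loaded-divider output: V_out = 3.65 × 0.8071 = 2.946 V.
(Unloaded: V_out = x·V_s = 3.04 V.)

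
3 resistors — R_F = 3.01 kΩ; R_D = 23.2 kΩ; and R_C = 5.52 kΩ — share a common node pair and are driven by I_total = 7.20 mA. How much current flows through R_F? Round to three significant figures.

I ≈ 4.30 mA

Total conductance ΣG = 1/3.01 + 1/23.2 + 1/5.52 = 0.5565 (units of 1/kΩ).
By the current-divider rule, I = I_total · G_k/ΣG = 7.20 × 0.5970 = 4.298 mA.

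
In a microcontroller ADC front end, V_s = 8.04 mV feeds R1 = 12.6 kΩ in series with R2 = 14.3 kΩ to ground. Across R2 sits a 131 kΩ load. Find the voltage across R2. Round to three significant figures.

First combine the lower leg with the load: R2 ‖ R_L = 12.89 kΩ.
Voltage divider with the loaded lower leg: V_out = 8.04 × 12.89/(12.6 + 12.89) = 8.04 × 0.5057 = 4.066 mV.

V_out ≈ 4.07 mV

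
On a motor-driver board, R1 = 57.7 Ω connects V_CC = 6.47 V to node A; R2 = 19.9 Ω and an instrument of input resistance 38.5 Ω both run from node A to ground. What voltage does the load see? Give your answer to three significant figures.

First combine the lower leg with the load: R2 ‖ R_L = 13.12 Ω.
Now apply the divider: V_out = 6.47 × 0.1852 = 1.199 V.
(Unloaded it would be 1.66 V; the load pulls it down.)

V_out ≈ 1.20 V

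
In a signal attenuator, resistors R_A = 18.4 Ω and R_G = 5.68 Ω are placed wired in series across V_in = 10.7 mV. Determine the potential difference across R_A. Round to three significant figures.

V ≈ 8.18 mV

Series total: ΣR = 18.4 + 5.68 = 24.08 Ω.
By the voltage-divider rule, V = 10.7 × 18.40/24.08 = 8.176 mV.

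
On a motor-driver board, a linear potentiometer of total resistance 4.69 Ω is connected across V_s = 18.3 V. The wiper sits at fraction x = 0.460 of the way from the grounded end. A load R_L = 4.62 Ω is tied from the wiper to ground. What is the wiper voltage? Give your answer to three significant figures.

Split the track: R_lower = x·R_p = 2.157 Ω, R_upper = (1−x)·R_p = 2.533 Ω.
Lower segment in parallel with the load: 2.157 ‖ 4.62 = 1.471 Ω.
Loaded-divider output: V_out = 18.3 × 0.3674 = 6.723 V.

V_out ≈ 6.72 V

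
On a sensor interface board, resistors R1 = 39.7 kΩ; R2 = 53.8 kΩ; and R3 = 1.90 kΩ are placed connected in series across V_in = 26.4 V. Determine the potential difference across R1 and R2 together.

V ≈ 25.9 V

ΣR = 39.7 + 53.8 + 1.90 = 95.40 kΩ.
R_{R1..R2} = 39.7 + 53.8 = 93.50 kΩ.
Voltage divider: V = V_in · (93.50 / 95.40) = 26.4 × 0.9801 = 25.87 V.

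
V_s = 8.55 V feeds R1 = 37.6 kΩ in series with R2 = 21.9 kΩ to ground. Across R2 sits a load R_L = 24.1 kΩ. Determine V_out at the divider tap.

V_out ≈ 2.00 V

The load sits in parallel with R2, giving an effective lower resistance R2' = R2·R_L/(R2+R_L) = 11.47 kΩ.
Then V_out = V_s · R2'/(R1 + R2') = 8.55 × 11.47/49.07 = 1.999 V.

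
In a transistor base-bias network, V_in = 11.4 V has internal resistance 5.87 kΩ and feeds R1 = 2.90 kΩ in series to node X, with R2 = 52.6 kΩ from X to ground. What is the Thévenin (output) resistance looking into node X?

R1' = 5.87 + 2.90 = 8.770 kΩ (source resistance + R1).
With V_in suppressed (replaced by a short), R_th = R1' ‖ R2 = (8.770 × 52.6)/(8.770 + 52.6) = 7.517 kΩ.

R_th ≈ 7.52 kΩ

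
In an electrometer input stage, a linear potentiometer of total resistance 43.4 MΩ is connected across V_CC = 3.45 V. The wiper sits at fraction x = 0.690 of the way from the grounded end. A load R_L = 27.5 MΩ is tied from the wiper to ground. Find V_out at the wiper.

V_out ≈ 1.78 V

The pot divides into 13.45 MΩ above the wiper and 29.95 MΩ below.
Lower segment in parallel with the load: 29.95 ‖ 27.5 = 14.34 MΩ.
Loaded-divider output: V_out = 3.45 × 0.5159 = 1.780 V.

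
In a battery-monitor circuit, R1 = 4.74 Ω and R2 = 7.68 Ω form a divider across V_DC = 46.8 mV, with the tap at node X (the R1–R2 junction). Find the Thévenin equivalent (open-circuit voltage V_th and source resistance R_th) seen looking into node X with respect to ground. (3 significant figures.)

Open-circuit (no load on X): V_th = V_DC · R2/(R1 + R2) = 46.8 × 7.68/(4.740 + 7.68) = 28.94 mV.
Looking into X with the source shorted: R_th = R1·R2/(R1+R2) = 4.740 × 7.68/12.42 = 2.931 Ω.

V_th ≈ 28.9 mV, R_th ≈ 2.93 Ω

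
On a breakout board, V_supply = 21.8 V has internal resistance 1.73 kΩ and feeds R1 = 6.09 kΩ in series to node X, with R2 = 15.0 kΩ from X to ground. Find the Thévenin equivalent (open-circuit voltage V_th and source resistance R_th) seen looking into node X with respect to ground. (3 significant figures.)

V_th ≈ 14.3 V, R_th ≈ 5.14 kΩ

R1' = 1.73 + 6.09 = 7.820 kΩ (source resistance + R1).
V_th is the unloaded tap voltage: V_supply · R2/(R1'+R2) = 21.8 × 0.6573 = 14.33 V.
Zeroing V_supply shorts the top of R1' to ground, so R_th = R1' ‖ R2 = 5.140 kΩ.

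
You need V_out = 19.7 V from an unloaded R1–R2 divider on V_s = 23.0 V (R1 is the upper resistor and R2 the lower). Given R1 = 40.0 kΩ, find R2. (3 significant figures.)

R2 ≈ 239 kΩ

Required fraction k = V_out/V_s = 0.8565.
Rearranging, R2 = R1·k/(1−k) = 40.0 × 5.970 = 238.8 kΩ.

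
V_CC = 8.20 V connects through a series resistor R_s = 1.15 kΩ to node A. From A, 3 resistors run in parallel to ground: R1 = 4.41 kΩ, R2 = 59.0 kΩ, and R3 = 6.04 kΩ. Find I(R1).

Combine the parallel branches: R_p = (1/4.41 + 1/59.0 + 1/6.04)⁻¹ = 2.443 kΩ.
V_A = 8.20 × 2.443/3.593 = 5.576 V.
Branch current I = V_A/R1 = 5.576/4.41 = 1.264 mA.
(Check via current divider: I_total = 2.282 mA; share G_k/ΣG = 0.5541 → same result.)

I ≈ 1.26 mA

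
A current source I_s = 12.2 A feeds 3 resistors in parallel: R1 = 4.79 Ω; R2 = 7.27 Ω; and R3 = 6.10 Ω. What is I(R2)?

Conductances: ΣG = 1/4.79 + 1/7.27 + 1/6.10 = 0.5103 (1/Ω).
Current divider: I(R2) = I_s · G_k/ΣG = 12.2 × (0.1376/0.5103) = 12.2 × 0.2696 = 3.289 A.

I ≈ 3.29 A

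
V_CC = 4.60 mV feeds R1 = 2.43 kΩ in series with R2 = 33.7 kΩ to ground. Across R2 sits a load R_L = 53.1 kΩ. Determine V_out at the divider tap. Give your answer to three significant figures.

R2 ‖ R_L = (33.7 × 53.1)/(33.7 + 53.1) = 20.62 kΩ.
Now apply the divider: V_out = 4.60 × 0.8946 = 4.115 mV.

V_out ≈ 4.11 mV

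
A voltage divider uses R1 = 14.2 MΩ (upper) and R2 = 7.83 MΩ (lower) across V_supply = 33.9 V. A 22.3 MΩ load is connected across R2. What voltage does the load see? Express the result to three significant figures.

First combine the lower leg with the load: R2 ‖ R_L = 5.795 MΩ.
Voltage divider with the loaded lower leg: V_out = 33.9 × 5.795/(14.2 + 5.795) = 33.9 × 0.2898 = 9.825 V.

V_out ≈ 9.83 V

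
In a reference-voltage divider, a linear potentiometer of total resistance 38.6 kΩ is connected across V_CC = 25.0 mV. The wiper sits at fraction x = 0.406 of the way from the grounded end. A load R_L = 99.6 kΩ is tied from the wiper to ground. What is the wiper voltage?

The pot divides into 22.93 kΩ above the wiper and 15.67 kΩ below.
(x·R_p) ‖ R_L = 13.54 kΩ.
Then V_out = V_CC · 13.54/(22.93 + 13.54) = 9.282 mV.

V_out ≈ 9.28 mV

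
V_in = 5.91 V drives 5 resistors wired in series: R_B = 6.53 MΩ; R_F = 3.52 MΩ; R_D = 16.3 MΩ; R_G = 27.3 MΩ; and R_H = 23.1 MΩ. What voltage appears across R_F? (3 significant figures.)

V ≈ 0.271 V

ΣR = 6.53 + 3.52 + 16.3 + 27.3 + 23.1 = 76.75 MΩ.
V = V_in · R/ΣR = 5.91 × 0.04586 = 0.2711 V.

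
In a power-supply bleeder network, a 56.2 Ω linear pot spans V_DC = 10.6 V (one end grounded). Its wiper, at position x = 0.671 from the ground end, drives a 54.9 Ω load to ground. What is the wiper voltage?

V_out ≈ 5.80 V

The pot divides into 18.49 Ω above the wiper and 37.71 Ω below.
(x·R_p) ‖ R_L = 22.35 Ω.
V_out = 10.6 × 22.35/(18.49 + 22.35) = 5.802 V.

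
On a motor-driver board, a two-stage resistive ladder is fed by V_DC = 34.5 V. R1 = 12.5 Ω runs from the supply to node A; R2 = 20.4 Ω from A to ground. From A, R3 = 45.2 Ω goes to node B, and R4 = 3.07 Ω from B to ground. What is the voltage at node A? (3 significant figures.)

V_A ≈ 18.4 V

Node A sees R2 in parallel with the series input of stage 2, R3 + R4 = 48.27 Ω.
R2 ‖ (R3+R4) = 14.34 Ω.
So V_A = 34.5 × 0.5343 = 18.43 V.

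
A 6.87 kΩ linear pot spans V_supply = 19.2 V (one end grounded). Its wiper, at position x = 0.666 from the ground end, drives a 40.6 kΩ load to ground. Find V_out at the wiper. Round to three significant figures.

The pot divides into 2.295 kΩ above the wiper and 4.575 kΩ below.
(x·R_p) ‖ R_L = 4.112 kΩ.
V_out = 19.2 × 4.112/(2.295 + 4.112) = 12.32 V.

V_out ≈ 12.3 V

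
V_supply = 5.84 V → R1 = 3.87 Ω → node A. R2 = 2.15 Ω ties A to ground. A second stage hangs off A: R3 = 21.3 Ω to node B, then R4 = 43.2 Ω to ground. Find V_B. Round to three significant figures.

V_B ≈ 1.37 V

The second stage (R3 + R4 = 64.50 Ω) loads node A in parallel with R2.
Effective lower resistance at A: R2 ‖ 64.50 = 2.081 Ω.
So V_A = 5.84 × 0.3497 = 2.042 V.
Then the unloaded second divider: V_B = V_A × R4/(R3+R4) = 2.042 × 0.6698 = 1.368 V.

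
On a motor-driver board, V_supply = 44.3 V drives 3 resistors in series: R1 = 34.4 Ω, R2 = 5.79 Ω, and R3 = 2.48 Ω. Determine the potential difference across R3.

Total series resistance ΣR = 34.4 + 5.79 + 2.48 = 42.67 Ω.
Voltage divider: V = V_supply · (2.480 / 42.67) = 44.3 × 0.05812 = 2.575 V.

V ≈ 2.57 V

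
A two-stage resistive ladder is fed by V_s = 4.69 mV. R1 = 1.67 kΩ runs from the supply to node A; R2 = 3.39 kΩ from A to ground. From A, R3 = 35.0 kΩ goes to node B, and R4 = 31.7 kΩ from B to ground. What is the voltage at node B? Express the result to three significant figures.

The second stage (R3 + R4 = 66.70 kΩ) loads node A in parallel with R2.
R2 ‖ (R3+R4) = 3.226 kΩ.
V_A = 4.69 × 3.226/(1.67 + 3.226) = 3.090 mV.
Then the unloaded second divider: V_B = V_A × R4/(R3+R4) = 3.090 × 0.4753 = 1.469 mV.

V_B ≈ 1.47 mV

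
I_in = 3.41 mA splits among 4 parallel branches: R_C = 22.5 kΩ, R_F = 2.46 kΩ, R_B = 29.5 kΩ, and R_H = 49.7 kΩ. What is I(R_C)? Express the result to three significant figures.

I ≈ 0.300 mA

Total conductance ΣG = 1/22.5 + 1/2.46 + 1/29.5 + 1/49.7 = 0.5050 (units of 1/kΩ).
By the current-divider rule, I = I_in · G_k/ΣG = 3.41 × 0.08801 = 0.3001 mA.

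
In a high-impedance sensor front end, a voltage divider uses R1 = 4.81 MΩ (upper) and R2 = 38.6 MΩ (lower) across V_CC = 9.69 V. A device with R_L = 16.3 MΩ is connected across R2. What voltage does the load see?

The load sits in parallel with R2, giving an effective lower resistance R2' = R2·R_L/(R2+R_L) = 11.46 MΩ.
Voltage divider with the loaded lower leg: V_out = 9.69 × 11.46/(4.81 + 11.46) = 9.69 × 0.7044 = 6.825 V.

V_out ≈ 6.83 V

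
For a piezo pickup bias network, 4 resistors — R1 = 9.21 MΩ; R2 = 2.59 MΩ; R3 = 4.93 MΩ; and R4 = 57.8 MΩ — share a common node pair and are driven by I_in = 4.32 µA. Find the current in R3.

ΣG = 1/9.21 + 1/2.59 + 1/4.93 + 1/57.8 = 0.7148.
R3 takes the fraction G_k/ΣG = 0.2028/0.7148 = 0.2838, so I = 4.32 × 0.2838 = 1.226 µA.

I ≈ 1.23 µA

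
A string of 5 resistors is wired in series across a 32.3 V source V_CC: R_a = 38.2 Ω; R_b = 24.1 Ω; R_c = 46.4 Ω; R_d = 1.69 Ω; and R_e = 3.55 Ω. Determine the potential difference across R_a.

V ≈ 10.8 V

ΣR = 38.2 + 24.1 + 46.4 + 1.69 + 3.55 = 113.9 Ω.
Voltage divider: V = V_CC · (38.20 / 113.9) = 32.3 × 0.3353 = 10.83 V.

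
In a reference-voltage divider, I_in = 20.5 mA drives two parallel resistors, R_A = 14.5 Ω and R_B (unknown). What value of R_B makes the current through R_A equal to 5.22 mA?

Two-branch current divider: I_A = I_in · R_B/(R_A + R_B).
5.22/20.5 = R_B/(R_A + R_B) → R_B = R_A · (0.2546)/(1 − 0.2546) = 14.5 × 0.3416 = 4.954 Ω.

R_B ≈ 4.95 Ω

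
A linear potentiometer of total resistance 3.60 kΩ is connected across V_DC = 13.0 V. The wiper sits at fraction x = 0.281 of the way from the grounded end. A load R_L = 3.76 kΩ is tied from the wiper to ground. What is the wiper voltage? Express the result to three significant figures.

V_out ≈ 3.06 V

Lower segment x·R_p = 1.012 kΩ; upper segment (1−x)·R_p = 2.588 kΩ.
(x·R_p) ‖ R_L = 0.7971 kΩ.
Loaded-divider output: V_out = 13.0 × 0.2355 = 3.061 V.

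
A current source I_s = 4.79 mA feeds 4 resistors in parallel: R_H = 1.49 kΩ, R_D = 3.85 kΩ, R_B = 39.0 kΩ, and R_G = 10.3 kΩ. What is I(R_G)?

I ≈ 0.441 mA

Total conductance ΣG = 1/1.49 + 1/3.85 + 1/39.0 + 1/10.3 = 1.054 (units of 1/kΩ).
By the current-divider rule, I = I_s · G_k/ΣG = 4.79 × 0.09215 = 0.4414 mA.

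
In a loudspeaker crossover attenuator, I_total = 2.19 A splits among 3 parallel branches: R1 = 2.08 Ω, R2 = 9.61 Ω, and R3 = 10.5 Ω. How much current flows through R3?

Total conductance ΣG = 1/2.08 + 1/9.61 + 1/10.5 = 0.6801 (units of 1/Ω).
Current divider: I(R3) = I_total · G_k/ΣG = 2.19 × (0.09524/0.6801) = 2.19 × 0.1400 = 0.3067 A.

I ≈ 0.307 A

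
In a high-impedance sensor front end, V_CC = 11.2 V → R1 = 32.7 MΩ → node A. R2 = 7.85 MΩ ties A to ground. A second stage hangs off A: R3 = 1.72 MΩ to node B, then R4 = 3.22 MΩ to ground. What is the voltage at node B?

V_B ≈ 0.619 V

The second stage (R3 + R4 = 4.940 MΩ) loads node A in parallel with R2.
Effective lower resistance at A: R2 ‖ 4.940 = 3.032 MΩ.
First divider: V_A = V_CC · 3.032/(32.7 + 3.032) = 0.9504 V.
V_B = V_A × 0.6518 = 0.6195 V.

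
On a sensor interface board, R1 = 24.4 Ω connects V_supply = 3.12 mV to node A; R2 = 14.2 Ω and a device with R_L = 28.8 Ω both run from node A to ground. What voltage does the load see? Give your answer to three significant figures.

The load sits in parallel with R2, giving an effective lower resistance R2' = R2·R_L/(R2+R_L) = 9.511 Ω.
Now apply the divider: V_out = 3.12 × 0.2805 = 0.8750 mV.

V_out ≈ 0.875 mV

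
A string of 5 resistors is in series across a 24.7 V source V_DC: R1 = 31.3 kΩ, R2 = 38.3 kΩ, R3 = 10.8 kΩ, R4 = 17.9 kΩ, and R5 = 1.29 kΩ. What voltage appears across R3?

V ≈ 2.68 V

Series total: ΣR = 31.3 + 38.3 + 10.8 + 17.9 + 1.29 = 99.59 kΩ.
Voltage divider: V = V_DC · (10.80 / 99.59) = 24.7 × 0.1084 = 2.679 V.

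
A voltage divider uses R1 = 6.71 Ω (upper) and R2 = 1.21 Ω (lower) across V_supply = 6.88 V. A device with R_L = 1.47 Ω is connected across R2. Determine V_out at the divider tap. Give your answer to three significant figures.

R2 ‖ R_L = (1.21 × 1.47)/(1.21 + 1.47) = 0.6637 Ω.
Then V_out = V_supply · R2'/(R1 + R2') = 6.88 × 0.6637/7.374 = 0.6193 V.
(Unloaded it would be 1.05 V; the load pulls it down.)

V_out ≈ 0.619 V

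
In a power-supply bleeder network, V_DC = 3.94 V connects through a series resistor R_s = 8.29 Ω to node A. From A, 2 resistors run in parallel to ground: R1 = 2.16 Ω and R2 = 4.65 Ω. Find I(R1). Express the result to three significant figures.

Equivalent of the parallel group: R_p = 1.475 Ω.
Node voltage V_A = V_DC · R_p/(R_s + R_p) = 3.94 × 0.1510 = 0.5951 V.
Branch current I = V_A/R1 = 0.5951/2.16 = 0.2755 A.

I ≈ 0.276 A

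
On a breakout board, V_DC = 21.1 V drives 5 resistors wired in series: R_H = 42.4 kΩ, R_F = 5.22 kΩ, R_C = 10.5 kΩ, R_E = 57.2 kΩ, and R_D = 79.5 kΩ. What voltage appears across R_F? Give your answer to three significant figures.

V ≈ 0.565 V

ΣR = 42.4 + 5.22 + 10.5 + 57.2 + 79.5 = 194.8 kΩ.
By the voltage-divider rule, V = 21.1 × 5.220/194.8 = 0.5654 V.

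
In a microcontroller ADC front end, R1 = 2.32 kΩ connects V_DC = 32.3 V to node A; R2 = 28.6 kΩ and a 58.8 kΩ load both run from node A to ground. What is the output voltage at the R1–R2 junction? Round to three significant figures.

The load sits in parallel with R2, giving an effective lower resistance R2' = R2·R_L/(R2+R_L) = 19.24 kΩ.
Then V_out = V_DC · R2'/(R1 + R2') = 32.3 × 19.24/21.56 = 28.82 V.

V_out ≈ 28.8 V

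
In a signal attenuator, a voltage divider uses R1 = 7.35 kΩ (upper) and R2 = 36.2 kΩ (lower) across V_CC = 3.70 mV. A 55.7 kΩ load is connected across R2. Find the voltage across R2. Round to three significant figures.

R2 ‖ R_L = (36.2 × 55.7)/(36.2 + 55.7) = 21.94 kΩ.
Then V_out = V_CC · R2'/(R1 + R2') = 3.70 × 21.94/29.29 = 2.772 mV.

V_out ≈ 2.77 mV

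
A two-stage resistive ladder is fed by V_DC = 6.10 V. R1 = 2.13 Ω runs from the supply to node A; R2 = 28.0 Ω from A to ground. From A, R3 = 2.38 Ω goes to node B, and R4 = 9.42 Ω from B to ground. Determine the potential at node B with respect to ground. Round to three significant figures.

V_B ≈ 3.88 V

Looking into the second stage from A: R3 + R4 = 11.80 Ω appears in parallel with R2.
R2 ‖ (R3+R4) = 8.302 Ω.
V_A = 6.10 × 8.302/(2.13 + 8.302) = 4.854 V.
Then the unloaded second divider: V_B = V_A × R4/(R3+R4) = 4.854 × 0.7983 = 3.875 V.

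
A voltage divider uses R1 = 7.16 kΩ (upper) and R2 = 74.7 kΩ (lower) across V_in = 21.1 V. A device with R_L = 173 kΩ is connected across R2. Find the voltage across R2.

V_out ≈ 18.6 V

First combine the lower leg with the load: R2 ‖ R_L = 52.17 kΩ.
Then V_out = V_in · R2'/(R1 + R2') = 21.1 × 52.17/59.33 = 18.55 V.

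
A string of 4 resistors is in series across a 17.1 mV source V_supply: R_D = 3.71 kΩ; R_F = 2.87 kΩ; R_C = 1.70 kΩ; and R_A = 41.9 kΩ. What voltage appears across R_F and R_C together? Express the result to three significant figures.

Total series resistance ΣR = 3.71 + 2.87 + 1.70 + 41.9 = 50.18 kΩ.
R_{R_F..R_C} = 2.87 + 1.70 = 4.570 kΩ.
Voltage divider: V = V_supply · (4.570 / 50.18) = 17.1 × 0.09107 = 1.557 mV.

V ≈ 1.56 mV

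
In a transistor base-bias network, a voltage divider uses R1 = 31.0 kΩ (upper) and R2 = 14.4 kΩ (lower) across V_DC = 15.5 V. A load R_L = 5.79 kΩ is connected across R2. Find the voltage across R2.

First combine the lower leg with the load: R2 ‖ R_L = 4.130 kΩ.
Now apply the divider: V_out = 15.5 × 0.1176 = 1.822 V.

V_out ≈ 1.82 V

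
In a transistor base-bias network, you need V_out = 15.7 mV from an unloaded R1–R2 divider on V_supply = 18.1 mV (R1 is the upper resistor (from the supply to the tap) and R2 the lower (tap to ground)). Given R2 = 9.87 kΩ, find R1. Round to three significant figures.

R1 ≈ 1.51 kΩ

The divider ratio is R2/(R1+R2) = 15.7/18.1 = 0.8674.
R1 = R2·(1/k − 1) = 9.87 × 0.1529 = 1.509 kΩ.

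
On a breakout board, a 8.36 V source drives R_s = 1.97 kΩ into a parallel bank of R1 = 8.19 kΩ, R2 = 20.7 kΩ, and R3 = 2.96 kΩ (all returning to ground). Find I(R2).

Combine the parallel branches: R_p = (1/8.19 + 1/20.7 + 1/2.96)⁻¹ = 1.968 kΩ.
V_A = 8.36 × 1.968/3.938 = 4.177 V.
I(R2) = V_A / R2 = 4.177/20.7 = 0.2018 mA.

I ≈ 0.202 mA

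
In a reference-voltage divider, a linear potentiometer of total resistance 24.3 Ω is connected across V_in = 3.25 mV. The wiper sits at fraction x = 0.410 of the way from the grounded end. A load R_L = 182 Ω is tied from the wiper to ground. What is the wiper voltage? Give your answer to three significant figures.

V_out ≈ 1.29 mV

Split the track: R_lower = x·R_p = 9.963 Ω, R_upper = (1−x)·R_p = 14.34 Ω.
Lower segment in parallel with the load: 9.963 ‖ 182 = 9.446 Ω.
Loaded-divider output: V_out = 3.25 × 0.3972 = 1.291 mV.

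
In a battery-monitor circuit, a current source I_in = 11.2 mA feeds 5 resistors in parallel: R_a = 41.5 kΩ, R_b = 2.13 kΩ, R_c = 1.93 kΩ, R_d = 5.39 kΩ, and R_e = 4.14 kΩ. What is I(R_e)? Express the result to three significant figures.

I ≈ 1.88 mA

Total conductance ΣG = 1/41.5 + 1/2.13 + 1/1.93 + 1/5.39 + 1/4.14 = 1.439 (units of 1/kΩ).
Current divider: I(R_e) = I_in · G_k/ΣG = 11.2 × (0.2415/1.439) = 11.2 × 0.1679 = 1.880 mA.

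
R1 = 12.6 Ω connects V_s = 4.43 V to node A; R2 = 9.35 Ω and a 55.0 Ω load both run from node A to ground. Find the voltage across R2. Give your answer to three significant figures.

R2 ‖ R_L = (9.35 × 55.0)/(9.35 + 55.0) = 7.991 Ω.
Voltage divider with the loaded lower leg: V_out = 4.43 × 7.991/(12.6 + 7.991) = 4.43 × 0.3881 = 1.719 V.
(Unloaded it would be 1.89 V; the load pulls it down.)

V_out ≈ 1.72 V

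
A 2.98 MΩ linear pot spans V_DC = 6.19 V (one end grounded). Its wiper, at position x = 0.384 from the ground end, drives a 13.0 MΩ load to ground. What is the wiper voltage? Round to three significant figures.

The pot divides into 1.836 MΩ above the wiper and 1.144 MΩ below.
Lower segment in parallel with the load: 1.144 ‖ 13.0 = 1.052 MΩ.
V_out = 6.19 × 1.052/(1.836 + 1.052) = 2.255 V.

V_out ≈ 2.25 V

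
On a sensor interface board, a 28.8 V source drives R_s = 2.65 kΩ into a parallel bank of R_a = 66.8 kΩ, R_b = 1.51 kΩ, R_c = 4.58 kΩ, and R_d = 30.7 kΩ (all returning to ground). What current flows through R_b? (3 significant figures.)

Combine the parallel branches: R_p = (1/66.8 + 1/1.51 + 1/4.58 + 1/30.7)⁻¹ = 1.077 kΩ.
V_A = 28.8 × 1.077/3.727 = 8.325 V.
I(R_b) = V_A / R_b = 8.325/1.51 = 5.513 mA.
(Equivalently: I_total = 7.727 mA, then current-divider fraction G_k/ΣG = 0.7135.)

I ≈ 5.51 mA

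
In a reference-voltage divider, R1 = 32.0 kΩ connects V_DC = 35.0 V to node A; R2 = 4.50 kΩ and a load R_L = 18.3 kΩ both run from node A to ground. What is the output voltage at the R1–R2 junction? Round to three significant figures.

V_out ≈ 3.55 V

The load sits in parallel with R2, giving an effective lower resistance R2' = R2·R_L/(R2+R_L) = 3.612 kΩ.
Then V_out = V_DC · R2'/(R1 + R2') = 35.0 × 3.612/35.61 = 3.550 V.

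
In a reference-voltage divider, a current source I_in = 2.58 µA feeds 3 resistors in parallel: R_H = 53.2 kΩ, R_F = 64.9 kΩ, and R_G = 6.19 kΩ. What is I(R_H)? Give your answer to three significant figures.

I ≈ 0.248 µA

ΣG = 1/53.2 + 1/64.9 + 1/6.19 = 0.1958.
By the current-divider rule, I = I_in · G_k/ΣG = 2.58 × 0.09602 = 0.2477 µA.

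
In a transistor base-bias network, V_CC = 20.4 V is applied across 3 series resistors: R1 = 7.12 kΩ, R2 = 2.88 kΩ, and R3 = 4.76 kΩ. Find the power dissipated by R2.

P ≈ 5.50 mW

ΣR = 14.76 kΩ → I = 20.4/14.76 = 1.382 mA.
P(R2) = I²·R2 = (1.382)² × 2.88 = 5.501 mW.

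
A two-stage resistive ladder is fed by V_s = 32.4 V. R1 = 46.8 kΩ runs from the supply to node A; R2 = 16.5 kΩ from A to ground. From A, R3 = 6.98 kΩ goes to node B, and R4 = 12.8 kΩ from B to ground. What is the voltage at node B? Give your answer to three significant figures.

V_B ≈ 3.38 V

Node A sees R2 in parallel with the series input of stage 2, R3 + R4 = 19.78 kΩ.
Effective lower resistance at A: R2 ‖ 19.78 = 8.996 kΩ.
So V_A = 32.4 × 0.1612 = 5.224 V.
Then the unloaded second divider: V_B = V_A × R4/(R3+R4) = 5.224 × 0.6471 = 3.380 V.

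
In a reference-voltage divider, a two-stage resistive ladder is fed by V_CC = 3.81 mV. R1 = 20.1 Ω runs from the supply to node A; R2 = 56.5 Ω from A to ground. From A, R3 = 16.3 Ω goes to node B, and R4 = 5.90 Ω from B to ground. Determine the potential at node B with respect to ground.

V_B ≈ 0.448 mV

Node A sees R2 in parallel with the series input of stage 2, R3 + R4 = 22.20 Ω.
Effective lower resistance at A: R2 ‖ 22.20 = 15.94 Ω.
First divider: V_A = V_CC · 15.94/(20.1 + 15.94) = 1.685 mV.
Stage 2 is unloaded, so V_B = V_A · R4/(R3+R4) = 1.685 × 5.90/22.20 = 0.4478 mV.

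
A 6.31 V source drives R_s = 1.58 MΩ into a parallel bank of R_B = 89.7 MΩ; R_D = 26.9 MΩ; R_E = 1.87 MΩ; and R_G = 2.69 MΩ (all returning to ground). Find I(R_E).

I ≈ 1.35 µA

Combine the parallel branches: R_p = (1/89.7 + 1/26.9 + 1/1.87 + 1/2.69)⁻¹ = 1.047 MΩ.
V_A = 6.31 × 1.047/2.627 = 2.515 V.
I(R_E) = V_A / R_E = 2.515/1.87 = 1.345 µA.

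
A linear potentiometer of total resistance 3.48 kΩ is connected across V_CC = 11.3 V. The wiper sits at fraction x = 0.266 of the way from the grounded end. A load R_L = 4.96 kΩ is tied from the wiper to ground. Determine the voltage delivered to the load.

V_out ≈ 2.64 V

Lower segment x·R_p = 0.9257 kΩ; upper segment (1−x)·R_p = 2.554 kΩ.
(x·R_p) ‖ R_L = 0.7801 kΩ.
Then V_out = V_CC · 0.7801/(2.554 + 0.7801) = 2.644 V.
(Unloaded: V_out = x·V_CC = 3.01 V.)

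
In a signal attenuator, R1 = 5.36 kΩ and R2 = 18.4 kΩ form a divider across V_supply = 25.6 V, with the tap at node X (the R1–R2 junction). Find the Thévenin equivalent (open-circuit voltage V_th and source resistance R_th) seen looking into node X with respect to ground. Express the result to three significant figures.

Open-circuit (no load on X): V_th = V_supply · R2/(R1 + R2) = 25.6 × 18.4/(5.360 + 18.4) = 19.82 V.
Zeroing V_supply shorts the top of R1 to ground, so R_th = R1 ‖ R2 = 4.151 kΩ.

V_th ≈ 19.8 V, R_th ≈ 4.15 kΩ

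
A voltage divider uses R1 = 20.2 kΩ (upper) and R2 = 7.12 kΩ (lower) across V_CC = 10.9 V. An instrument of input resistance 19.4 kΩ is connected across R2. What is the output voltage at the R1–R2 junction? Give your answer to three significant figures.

V_out ≈ 2.23 V

R2 ‖ R_L = (7.12 × 19.4)/(7.12 + 19.4) = 5.208 kΩ.
Then V_out = V_CC · R2'/(R1 + R2') = 10.9 × 5.208/25.41 = 2.234 V.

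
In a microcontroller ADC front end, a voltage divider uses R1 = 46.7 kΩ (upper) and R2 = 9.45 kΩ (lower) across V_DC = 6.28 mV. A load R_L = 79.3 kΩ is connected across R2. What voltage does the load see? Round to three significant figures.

V_out ≈ 0.962 mV

R2 ‖ R_L = (9.45 × 79.3)/(9.45 + 79.3) = 8.444 kΩ.
Then V_out = V_DC · R2'/(R1 + R2') = 6.28 × 8.444/55.14 = 0.9616 mV.
(Unloaded it would be 1.06 mV; the load pulls it down.)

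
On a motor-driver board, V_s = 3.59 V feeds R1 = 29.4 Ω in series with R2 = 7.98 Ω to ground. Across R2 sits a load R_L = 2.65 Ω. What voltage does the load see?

The load sits in parallel with R2, giving an effective lower resistance R2' = R2·R_L/(R2+R_L) = 1.989 Ω.
Now apply the divider: V_out = 3.59 × 0.06338 = 0.2275 V.
(Unloaded it would be 0.766 V; the load pulls it down.)

V_out ≈ 0.228 V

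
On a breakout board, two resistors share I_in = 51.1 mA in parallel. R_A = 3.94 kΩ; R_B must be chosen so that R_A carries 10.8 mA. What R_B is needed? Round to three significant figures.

R_B ≈ 1.06 kΩ

The fraction through R_A equals R_B/(R_A+R_B).
With f = 0.2114, R_B = R_A · f/(1−f) = 3.94 × 0.2680 = 1.056 kΩ.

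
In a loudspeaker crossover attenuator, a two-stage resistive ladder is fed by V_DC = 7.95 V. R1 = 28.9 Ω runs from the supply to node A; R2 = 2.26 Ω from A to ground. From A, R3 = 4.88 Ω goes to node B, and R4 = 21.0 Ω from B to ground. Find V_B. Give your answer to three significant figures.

V_B ≈ 0.433 V

The second stage (R3 + R4 = 25.88 Ω) loads node A in parallel with R2.
R2 ‖ (R3+R4) = 2.078 Ω.
V_A = 7.95 × 2.078/(28.9 + 2.078) = 0.5334 V.
Stage 2 is unloaded, so V_B = V_A · R4/(R3+R4) = 0.5334 × 21.0/25.88 = 0.4328 V.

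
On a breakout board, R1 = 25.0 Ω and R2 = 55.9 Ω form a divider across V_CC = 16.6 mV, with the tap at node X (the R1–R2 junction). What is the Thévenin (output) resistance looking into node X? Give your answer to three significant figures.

R_th ≈ 17.3 Ω

Looking into X with the source shorted: R_th = R1·R2/(R1+R2) = 25.00 × 55.9/80.90 = 17.27 Ω.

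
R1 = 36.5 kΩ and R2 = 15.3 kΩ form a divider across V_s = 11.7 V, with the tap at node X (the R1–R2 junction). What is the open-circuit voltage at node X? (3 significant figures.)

V_th ≈ 3.46 V

V_th is the unloaded tap voltage: V_s · R2/(R1+R2) = 11.7 × 0.2954 = 3.456 V.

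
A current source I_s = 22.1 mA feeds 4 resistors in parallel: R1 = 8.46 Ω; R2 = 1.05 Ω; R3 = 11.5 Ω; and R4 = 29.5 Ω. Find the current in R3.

Conductances: ΣG = 1/8.46 + 1/1.05 + 1/11.5 + 1/29.5 = 1.191 (1/Ω).
R3 takes the fraction G_k/ΣG = 0.08696/1.191 = 0.07298, so I = 22.1 × 0.07298 = 1.613 mA.

I ≈ 1.61 mA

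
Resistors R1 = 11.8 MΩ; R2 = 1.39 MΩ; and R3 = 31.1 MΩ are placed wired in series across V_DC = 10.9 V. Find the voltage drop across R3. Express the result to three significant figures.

V ≈ 7.65 V

ΣR = 11.8 + 1.39 + 31.1 = 44.29 MΩ.
V = V_DC · R/ΣR = 10.9 × 0.7022 = 7.654 V.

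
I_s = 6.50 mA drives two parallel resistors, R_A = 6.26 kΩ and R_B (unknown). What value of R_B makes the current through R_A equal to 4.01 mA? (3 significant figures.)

R_B ≈ 10.1 kΩ

In a two-way split, I_A/I_s = R_B/(R_A + R_B).
4.01/6.50 = R_B/(R_A + R_B) → R_B = R_A · (0.6169)/(1 − 0.6169) = 6.26 × 1.610 = 10.08 kΩ.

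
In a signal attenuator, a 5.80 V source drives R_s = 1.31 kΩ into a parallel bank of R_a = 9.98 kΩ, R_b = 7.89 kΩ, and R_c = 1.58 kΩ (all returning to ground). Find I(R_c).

Equivalent of the parallel group: R_p = 1.163 kΩ.
Node voltage V_A = V_CC · R_p/(R_s + R_p) = 5.80 × 0.4703 = 2.728 V.
I(R_c) = V_A / R_c = 2.728/1.58 = 1.726 mA.
(Equivalently: I_total = 2.345 mA, then current-divider fraction G_k/ΣG = 0.7361.)

I ≈ 1.73 mA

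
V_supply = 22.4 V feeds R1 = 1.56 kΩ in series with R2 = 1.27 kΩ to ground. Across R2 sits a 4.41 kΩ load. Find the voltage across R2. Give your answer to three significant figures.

R2 ‖ R_L = (1.27 × 4.41)/(1.27 + 4.41) = 0.9860 kΩ.
Then V_out = V_supply · R2'/(R1 + R2') = 22.4 × 0.9860/2.546 = 8.675 V.

V_out ≈ 8.68 V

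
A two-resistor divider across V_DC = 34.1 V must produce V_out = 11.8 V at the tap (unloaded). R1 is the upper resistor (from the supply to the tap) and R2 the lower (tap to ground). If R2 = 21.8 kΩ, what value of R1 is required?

R1 ≈ 41.2 kΩ

Required fraction k = V_out/V_DC = 0.3460.
Rearranging, R1 = R2·(1−k)/k = 21.8 × 1.890 = 41.20 kΩ.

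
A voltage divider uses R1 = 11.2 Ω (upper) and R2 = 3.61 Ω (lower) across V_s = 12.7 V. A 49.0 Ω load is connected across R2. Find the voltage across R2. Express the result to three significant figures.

V_out ≈ 2.93 V

First combine the lower leg with the load: R2 ‖ R_L = 3.362 Ω.
Then V_out = V_s · R2'/(R1 + R2') = 12.7 × 3.362/14.56 = 2.932 V.
(Unloaded it would be 3.10 V; the load pulls it down.)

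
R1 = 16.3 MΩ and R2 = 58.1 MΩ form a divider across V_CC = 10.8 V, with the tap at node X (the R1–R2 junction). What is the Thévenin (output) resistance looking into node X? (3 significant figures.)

Zeroing V_CC shorts the top of R1 to ground, so R_th = R1 ‖ R2 = 12.73 MΩ.

R_th ≈ 12.7 MΩ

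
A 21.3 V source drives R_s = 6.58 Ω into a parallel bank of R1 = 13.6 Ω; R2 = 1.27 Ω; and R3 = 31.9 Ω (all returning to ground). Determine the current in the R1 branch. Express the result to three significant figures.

Parallel bank: R_p = 1/(1/13.6 + 1/1.27 + 1/31.9) = 1.121 Ω.
V_A = 21.3 × 1.121/7.701 = 3.100 V.
I(R1) = V_A / R1 = 3.100/13.6 = 0.2279 A.

I ≈ 0.228 A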